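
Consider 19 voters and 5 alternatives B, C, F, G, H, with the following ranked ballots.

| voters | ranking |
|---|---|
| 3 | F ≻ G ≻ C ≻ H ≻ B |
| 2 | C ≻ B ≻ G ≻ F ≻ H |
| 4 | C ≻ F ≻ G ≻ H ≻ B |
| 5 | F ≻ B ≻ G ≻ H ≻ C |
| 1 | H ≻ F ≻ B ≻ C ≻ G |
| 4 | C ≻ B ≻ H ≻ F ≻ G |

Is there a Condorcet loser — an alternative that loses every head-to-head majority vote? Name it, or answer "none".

H

Pairwise majorities:
B vs C: C wins 13–6.
B vs F: 2+4 = 6 for B, 13 for F — F by 13–6.
B vs G: B wins 12–7.
B vs H: 11 to 8, B.
C vs F: 2+4+4 = 10 for C, 9 for F — C by 10–9.
C vs G: C preferred on 2+4+1+4 = 11 ballots; C wins 11–8.
C vs H: 3+2+4+4 = 13 for C, 6 for H — C by 13–6.
F vs G: 17 to 2, F.
F–H: F 14–5.
G vs H: 3+2+4+5 = 14 for G, 5 for H — G by 14–5.
H is beaten in every head-to-head and is the Condorcet loser.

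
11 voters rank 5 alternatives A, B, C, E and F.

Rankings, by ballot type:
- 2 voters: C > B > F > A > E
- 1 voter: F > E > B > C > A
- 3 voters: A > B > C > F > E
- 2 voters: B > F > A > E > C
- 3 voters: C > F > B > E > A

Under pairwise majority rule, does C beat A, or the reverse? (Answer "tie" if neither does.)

C

Ballots ranking C above A: 2 + 1 + 3 = 6.
Ballots ranking A above C: 11 − 6 = 5.
C wins the head-to-head 6–5.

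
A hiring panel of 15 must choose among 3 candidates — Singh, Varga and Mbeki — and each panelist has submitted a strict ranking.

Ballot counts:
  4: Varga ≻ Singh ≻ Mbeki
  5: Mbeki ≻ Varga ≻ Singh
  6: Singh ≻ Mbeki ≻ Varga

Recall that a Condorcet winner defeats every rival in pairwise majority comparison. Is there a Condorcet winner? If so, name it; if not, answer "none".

none

Head-to-head results (15 committee members):
Singh vs Varga: Varga, 9–6.
Singh vs Mbeki: 10 to 5, Singh.
Varga vs Mbeki: Mbeki wins 11–4.
Each candidate drops at least one matchup (Singh loses to Varga; Varga loses to Mbeki; Mbeki loses to Singh); the cycle Singh > Mbeki > Varga > Singh rules out a Condorcet winner.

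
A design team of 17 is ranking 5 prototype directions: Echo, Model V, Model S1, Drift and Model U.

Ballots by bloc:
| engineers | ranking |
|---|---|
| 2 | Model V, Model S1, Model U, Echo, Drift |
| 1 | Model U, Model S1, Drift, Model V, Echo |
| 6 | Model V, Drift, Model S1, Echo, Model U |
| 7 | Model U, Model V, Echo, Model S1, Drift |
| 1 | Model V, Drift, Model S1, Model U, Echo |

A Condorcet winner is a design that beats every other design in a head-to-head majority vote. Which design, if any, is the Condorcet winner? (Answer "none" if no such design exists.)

Check each pair by majority over 17 ballots:
Echo–Model V: Model V 17–0.
Echo–Model S1: Model S1 10–7.
Echo–Drift: Echo 9–8.
Echo–Model U: Model U 11–6.
Model V vs Model S1: Model V, 16–1.
Model V vs Drift: Model V, 16–1.
Model V–Model U: Model V 9–8.
Model S1 vs Drift: Model S1 wins 10–7.
Model S1 vs Model U: Model S1, 9–8.
Drift vs Model U: Model U, 10–7.
Model V beats each of Echo, Model S1, Drift, Model U — Model V is the Condorcet winner.

Model V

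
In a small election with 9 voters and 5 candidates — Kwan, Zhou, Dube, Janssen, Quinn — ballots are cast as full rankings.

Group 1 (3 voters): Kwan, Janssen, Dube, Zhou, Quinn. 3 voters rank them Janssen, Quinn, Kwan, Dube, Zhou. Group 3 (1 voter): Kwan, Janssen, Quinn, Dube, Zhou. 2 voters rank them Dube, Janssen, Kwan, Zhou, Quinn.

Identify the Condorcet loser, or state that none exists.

Head-to-head results (9 voters):
Kwan vs Zhou: Kwan is ranked higher on 3+3+1+2 = 9 ballots, Zhou on 0. Kwan wins 9–0.
Kwan vs Dube: Kwan preferred on 3+3+1 = 7 ballots; Kwan wins 7–2.
Kwan vs Janssen: Janssen, 5–4.
Kwan–Quinn: Kwan 6–3.
Zhou vs Dube: 0 to 9, Dube.
Zhou vs Janssen: Janssen, 9–0.
Zhou vs Quinn: Zhou wins 5–4.
Dube vs Janssen: 2 to 7, Janssen.
Dube vs Quinn: Dube preferred on 3+2 = 5 ballots; Dube wins 5–4.
Janssen vs Quinn: 9 to 0, Janssen.
Only Quinn has no wins; Quinn is the Condorcet loser.

Quinn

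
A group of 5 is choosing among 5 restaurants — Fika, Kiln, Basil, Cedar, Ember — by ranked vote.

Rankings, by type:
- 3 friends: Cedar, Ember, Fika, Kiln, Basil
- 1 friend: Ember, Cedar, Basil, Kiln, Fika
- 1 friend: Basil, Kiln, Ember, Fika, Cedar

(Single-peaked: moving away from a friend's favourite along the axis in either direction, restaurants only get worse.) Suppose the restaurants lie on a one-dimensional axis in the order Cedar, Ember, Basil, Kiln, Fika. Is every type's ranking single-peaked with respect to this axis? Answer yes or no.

Axis positions: Cedar=1, Ember=2, Basil=3, Kiln=4, Fika=5.
Type 1: ranking walks positions 1-2-5-4-3; Fika is ranked above Basil even though Basil lies between Fika and the peak Cedar on the axis — preferences dip and rise again. Not single-peaked.
Type 2 (peak Ember at position 2): ranking walks positions 2-1-3-4-5, expanding outward from the peak — single-peaked.
Type 3 (peak Basil at position 3): ranking walks positions 3-4-2-5-1, expanding outward from the peak — single-peaked.
Type 1 violates single-peakedness, so the profile is not single-peaked on this axis.

no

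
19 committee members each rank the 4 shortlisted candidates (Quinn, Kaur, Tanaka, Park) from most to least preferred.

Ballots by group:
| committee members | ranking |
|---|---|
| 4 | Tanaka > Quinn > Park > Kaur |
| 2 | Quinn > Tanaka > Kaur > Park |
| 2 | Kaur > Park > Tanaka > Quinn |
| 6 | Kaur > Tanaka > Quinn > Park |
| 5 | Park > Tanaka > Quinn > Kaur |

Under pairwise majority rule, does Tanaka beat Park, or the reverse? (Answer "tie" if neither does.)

Ballots ranking Tanaka above Park: 4 + 2 + 6 = 12.
Ballots ranking Park above Tanaka: 19 − 12 = 7.
Tanaka wins the head-to-head 12–7.

Tanaka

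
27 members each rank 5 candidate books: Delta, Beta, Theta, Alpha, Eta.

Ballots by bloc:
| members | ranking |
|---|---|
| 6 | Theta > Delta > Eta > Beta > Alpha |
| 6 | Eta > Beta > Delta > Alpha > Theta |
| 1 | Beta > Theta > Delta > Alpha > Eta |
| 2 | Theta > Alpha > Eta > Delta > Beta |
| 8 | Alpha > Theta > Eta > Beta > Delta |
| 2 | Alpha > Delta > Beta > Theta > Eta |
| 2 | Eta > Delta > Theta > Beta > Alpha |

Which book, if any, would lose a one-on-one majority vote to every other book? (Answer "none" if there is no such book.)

none

Head-to-head results (27 members):
Delta vs Beta: Delta preferred on 6+2+2+2 = 12 ballots; Beta wins 15–12.
Delta vs Theta: Delta preferred on 6+2+2 = 10 ballots; Theta wins 17–10.
Delta vs Alpha: 15 to 12, Delta.
Delta vs Eta: Eta wins 18–9.
Beta vs Theta: Beta preferred on 6+1+2 = 9 ballots; Theta wins 18–9.
Beta vs Alpha: Beta wins 15–12.
Beta vs Eta: Beta is ranked higher on 1+2 = 3 ballots, Eta on 24. Eta wins 24–3.
Theta–Alpha: Alpha 16–11.
Theta vs Eta: 6+1+2+8+2 = 19 for Theta, 8 for Eta — Theta by 19–8.
Alpha vs Eta: Alpha is ranked higher on 1+2+8+2 = 13 ballots, Eta on 14. Eta wins 14–13.
No book is winless: Delta beats Alpha; Beta beats Delta; Theta beats Delta; Alpha beats Theta; Eta beats Delta. There is no Condorcet loser.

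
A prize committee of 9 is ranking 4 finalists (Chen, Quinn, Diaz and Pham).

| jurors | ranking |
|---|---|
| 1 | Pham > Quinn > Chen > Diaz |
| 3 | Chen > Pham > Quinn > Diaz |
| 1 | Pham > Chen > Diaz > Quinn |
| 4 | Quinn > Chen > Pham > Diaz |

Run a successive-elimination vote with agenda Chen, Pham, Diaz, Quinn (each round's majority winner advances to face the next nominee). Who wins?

Quinn

Round 1: Chen vs Pham — 7–2, Chen advances.
Round 2: Chen vs Diaz — 9–0, Chen advances.
Round 3: Chen vs Quinn — 4–5, Quinn advances.
Quinn survives the agenda.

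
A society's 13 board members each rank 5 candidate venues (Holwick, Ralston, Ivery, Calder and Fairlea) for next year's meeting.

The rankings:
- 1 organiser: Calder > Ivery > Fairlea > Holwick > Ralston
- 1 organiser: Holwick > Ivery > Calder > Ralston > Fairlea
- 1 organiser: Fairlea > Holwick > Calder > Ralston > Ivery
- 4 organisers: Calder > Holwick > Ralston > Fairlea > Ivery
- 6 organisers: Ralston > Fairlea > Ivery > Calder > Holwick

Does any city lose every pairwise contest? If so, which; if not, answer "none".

Head-to-head results (13 organisers):
Holwick vs Ralston: Holwick, 7–6.
Holwick–Ivery: Ivery 7–6.
Holwick–Calder: Calder 11–2.
Holwick vs Fairlea: Holwick preferred on 1+4 = 5 ballots; Fairlea wins 8–5.
Ralston vs Ivery: 11 to 2, Ralston.
Ralston vs Calder: Ralston preferred on 6 ballots; Calder wins 7–6.
Ralston vs Fairlea: Ralston, 11–2.
Ivery–Calder: Ivery 7–6.
Ivery vs Fairlea: Fairlea, 11–2.
Calder vs Fairlea: 6 to 7, Fairlea.
Each city has at least one pairwise win (Holwick beats Ralston; Ralston beats Ivery; Ivery beats Holwick; Calder beats Holwick; Fairlea beats Holwick) — no Condorcet loser.

none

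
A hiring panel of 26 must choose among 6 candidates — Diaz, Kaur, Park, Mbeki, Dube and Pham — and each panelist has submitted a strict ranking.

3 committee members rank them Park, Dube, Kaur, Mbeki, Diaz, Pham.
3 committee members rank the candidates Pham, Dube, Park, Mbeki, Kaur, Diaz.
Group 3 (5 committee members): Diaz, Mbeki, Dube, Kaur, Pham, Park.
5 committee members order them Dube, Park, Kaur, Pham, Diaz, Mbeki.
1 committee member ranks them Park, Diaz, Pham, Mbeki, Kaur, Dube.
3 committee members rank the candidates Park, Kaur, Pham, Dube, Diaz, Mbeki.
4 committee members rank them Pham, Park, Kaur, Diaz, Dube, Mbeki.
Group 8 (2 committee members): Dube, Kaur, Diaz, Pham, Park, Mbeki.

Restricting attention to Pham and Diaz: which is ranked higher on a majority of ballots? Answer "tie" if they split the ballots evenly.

Pham

Ballots ranking Pham above Diaz: 3 + 5 + 3 + 4 = 15.
Ballots ranking Diaz above Pham: 26 − 15 = 11.
Pham wins the head-to-head 15–11.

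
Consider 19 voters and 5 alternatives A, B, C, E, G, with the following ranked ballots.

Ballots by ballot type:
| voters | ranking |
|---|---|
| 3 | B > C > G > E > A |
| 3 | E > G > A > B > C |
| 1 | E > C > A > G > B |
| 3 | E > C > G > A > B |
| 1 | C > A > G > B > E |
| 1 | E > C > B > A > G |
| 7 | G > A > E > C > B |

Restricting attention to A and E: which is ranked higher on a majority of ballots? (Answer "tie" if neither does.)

Ballots ranking A above E: 1 + 7 = 8.
Ballots ranking E above A: 19 − 8 = 11.
E wins the head-to-head 11–8.

E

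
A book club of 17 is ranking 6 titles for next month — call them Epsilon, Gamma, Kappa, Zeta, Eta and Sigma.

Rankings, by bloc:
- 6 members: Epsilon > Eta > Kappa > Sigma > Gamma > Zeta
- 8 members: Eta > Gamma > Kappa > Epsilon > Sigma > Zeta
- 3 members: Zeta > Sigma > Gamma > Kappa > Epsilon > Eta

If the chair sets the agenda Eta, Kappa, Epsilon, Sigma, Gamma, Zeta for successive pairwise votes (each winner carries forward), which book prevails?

Gamma

Round 1: Eta vs Kappa — 14–3, Eta advances.
Round 2: Eta vs Epsilon — 8–9, Epsilon advances.
Round 3: Epsilon vs Sigma — 14–3, Epsilon advances.
Round 4: Epsilon vs Gamma — 6–11, Gamma advances.
Round 5: Gamma vs Zeta — 14–3, Gamma advances.
Gamma survives the agenda.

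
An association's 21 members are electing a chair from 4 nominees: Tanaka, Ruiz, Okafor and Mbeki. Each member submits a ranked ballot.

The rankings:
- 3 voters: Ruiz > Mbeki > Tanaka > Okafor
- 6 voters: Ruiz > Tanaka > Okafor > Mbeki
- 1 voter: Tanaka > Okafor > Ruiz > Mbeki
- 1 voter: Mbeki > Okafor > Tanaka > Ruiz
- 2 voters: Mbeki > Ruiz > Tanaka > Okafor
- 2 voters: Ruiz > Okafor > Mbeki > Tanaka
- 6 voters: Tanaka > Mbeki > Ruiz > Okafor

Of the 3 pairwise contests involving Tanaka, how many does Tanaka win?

Tanaka against each rival (21 voters):
Tanaka vs Ruiz: 1+1+6 = 8 for Tanaka, 13 for Ruiz — Ruiz by 13–8.
Tanaka vs Okafor: Tanaka is ranked higher on 3+6+1+2+6 = 18 ballots, Okafor on 3. Tanaka wins 18–3.
Tanaka vs Mbeki: 13 to 8, Tanaka.
Tanaka beats Okafor, Mbeki; loses to Ruiz — 2 pairwise wins.

2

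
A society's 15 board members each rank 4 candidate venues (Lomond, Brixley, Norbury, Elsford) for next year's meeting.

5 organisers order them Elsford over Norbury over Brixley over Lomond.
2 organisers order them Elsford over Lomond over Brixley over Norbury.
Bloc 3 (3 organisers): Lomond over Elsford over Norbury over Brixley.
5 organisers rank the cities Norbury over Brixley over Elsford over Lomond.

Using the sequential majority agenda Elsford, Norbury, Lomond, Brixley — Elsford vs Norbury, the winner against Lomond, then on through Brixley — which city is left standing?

Elsford

Round 1: Elsford vs Norbury — 10–5, Elsford advances.
Round 2: Elsford vs Lomond — 12–3, Elsford advances.
Round 3: Elsford vs Brixley — 10–5, Elsford advances.
Elsford survives the agenda.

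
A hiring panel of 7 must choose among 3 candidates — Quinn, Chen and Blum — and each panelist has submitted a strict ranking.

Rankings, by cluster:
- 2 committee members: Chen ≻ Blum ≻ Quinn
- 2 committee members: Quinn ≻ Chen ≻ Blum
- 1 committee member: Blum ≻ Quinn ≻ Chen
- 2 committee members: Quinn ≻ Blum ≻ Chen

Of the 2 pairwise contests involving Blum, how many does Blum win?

0

Blum against each rival (7 committee members):
Blum–Quinn: Quinn 4–3.
Blum vs Chen: Chen wins 4–3.
Blum beats no one; loses to Quinn, Chen — 0 pairwise wins.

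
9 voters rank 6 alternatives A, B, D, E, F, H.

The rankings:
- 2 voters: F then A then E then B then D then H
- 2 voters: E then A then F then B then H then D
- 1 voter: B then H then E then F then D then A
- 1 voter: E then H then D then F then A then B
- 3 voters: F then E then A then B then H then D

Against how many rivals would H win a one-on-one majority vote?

H against each rival (9 voters):
H vs A: 1+1 = 2 for H, 7 for A — A by 7–2.
H vs B: B, 8–1.
H vs D: H preferred on 2+1+1+3 = 7 ballots; H wins 7–2.
H–E: E 8–1.
H vs F: F, 7–2.
H beats D; loses to A, B, E, F — 1 pairwise win.

1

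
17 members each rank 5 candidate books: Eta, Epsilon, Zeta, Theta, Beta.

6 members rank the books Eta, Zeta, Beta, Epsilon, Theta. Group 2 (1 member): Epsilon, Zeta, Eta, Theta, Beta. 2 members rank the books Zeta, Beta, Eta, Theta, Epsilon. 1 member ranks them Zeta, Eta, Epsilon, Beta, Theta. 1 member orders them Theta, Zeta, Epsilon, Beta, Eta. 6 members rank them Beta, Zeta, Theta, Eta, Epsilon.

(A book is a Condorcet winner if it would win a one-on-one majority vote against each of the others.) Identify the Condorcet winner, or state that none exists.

Zeta

Head-to-head results (17 members):
Eta vs Epsilon: Eta is ranked higher on 6+2+1+6 = 15 ballots, Epsilon on 2. Eta wins 15–2.
Eta vs Zeta: Eta is ranked higher on 6 ballots, Zeta on 11. Zeta wins 11–6.
Eta vs Theta: 10 to 7, Eta.
Eta vs Beta: Eta preferred on 6+1+1 = 8 ballots; Beta wins 9–8.
Epsilon vs Zeta: 1 to 16, Zeta.
Epsilon vs Theta: 6+1+1 = 8 for Epsilon, 9 for Theta — Theta by 9–8.
Epsilon vs Beta: Epsilon preferred on 1+1+1 = 3 ballots; Beta wins 14–3.
Zeta vs Theta: Zeta preferred on 6+1+2+1+6 = 16 ballots; Zeta wins 16–1.
Zeta vs Beta: Zeta preferred on 6+1+2+1+1 = 11 ballots; Zeta wins 11–6.
Theta vs Beta: Theta preferred on 1+1 = 2 ballots; Beta wins 15–2.
Zeta beats each of Eta, Epsilon, Theta, Beta — Zeta is the Condorcet winner.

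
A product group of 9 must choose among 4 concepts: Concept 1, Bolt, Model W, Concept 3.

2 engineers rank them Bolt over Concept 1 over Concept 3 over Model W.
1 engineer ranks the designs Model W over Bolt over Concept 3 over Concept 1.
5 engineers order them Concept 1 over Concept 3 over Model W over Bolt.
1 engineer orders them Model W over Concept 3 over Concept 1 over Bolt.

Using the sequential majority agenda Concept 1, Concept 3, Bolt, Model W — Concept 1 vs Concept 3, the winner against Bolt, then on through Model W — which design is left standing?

Concept 1

Round 1: Concept 1 vs Concept 3 — 7–2, Concept 1 advances.
Round 2: Concept 1 vs Bolt — 6–3, Concept 1 advances.
Round 3: Concept 1 vs Model W — 7–2, Concept 1 advances.
The agenda winner is Concept 1.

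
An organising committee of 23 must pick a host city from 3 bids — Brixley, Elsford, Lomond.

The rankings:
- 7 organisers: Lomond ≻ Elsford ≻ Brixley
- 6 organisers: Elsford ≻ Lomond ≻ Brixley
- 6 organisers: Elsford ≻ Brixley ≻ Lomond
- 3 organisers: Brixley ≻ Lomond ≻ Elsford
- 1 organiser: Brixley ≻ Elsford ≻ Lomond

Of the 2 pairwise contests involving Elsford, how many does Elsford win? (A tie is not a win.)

Elsford against each rival (23 organisers):
Elsford vs Brixley: Elsford is ranked higher on 7+6+6 = 19 ballots, Brixley on 4. Elsford wins 19–4.
Elsford–Lomond: Elsford 13–10.
Elsford beats Brixley, Lomond — 2 pairwise wins.

2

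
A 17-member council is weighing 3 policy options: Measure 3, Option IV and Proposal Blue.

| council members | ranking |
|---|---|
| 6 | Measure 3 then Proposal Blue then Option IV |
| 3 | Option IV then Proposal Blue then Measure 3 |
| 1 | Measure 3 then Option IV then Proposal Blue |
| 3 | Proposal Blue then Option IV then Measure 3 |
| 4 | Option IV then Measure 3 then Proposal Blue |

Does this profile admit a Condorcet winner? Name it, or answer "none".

Check each pair by majority over 17 ballots:
Measure 3–Option IV: Option IV 10–7.
Measure 3 vs Proposal Blue: Measure 3 wins 11–6.
Option IV vs Proposal Blue: Proposal Blue, 9–8.
Each option drops at least one matchup (Measure 3 loses to Option IV; Option IV loses to Proposal Blue; Proposal Blue loses to Measure 3); the cycle Measure 3 → Proposal Blue → Option IV → Measure 3 rules out a Condorcet winner.

none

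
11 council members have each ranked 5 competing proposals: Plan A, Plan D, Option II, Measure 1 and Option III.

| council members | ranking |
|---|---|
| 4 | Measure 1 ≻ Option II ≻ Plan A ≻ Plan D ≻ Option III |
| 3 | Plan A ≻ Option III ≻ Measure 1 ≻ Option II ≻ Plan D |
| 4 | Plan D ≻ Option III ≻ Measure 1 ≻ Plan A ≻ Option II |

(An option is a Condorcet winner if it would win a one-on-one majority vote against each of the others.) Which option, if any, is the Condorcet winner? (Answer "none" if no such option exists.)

none

Pairwise majorities:
Plan A vs Plan D: 4+3 = 7 for Plan A, 4 for Plan D — Plan A by 7–4.
Plan A vs Option II: 3+4 = 7 for Plan A, 4 for Option II — Plan A by 7–4.
Plan A vs Measure 1: Plan A preferred on 3 ballots; Measure 1 wins 8–3.
Plan A vs Option III: Plan A preferred on 4+3 = 7 ballots; Plan A wins 7–4.
Plan D vs Option II: Plan D is ranked higher on 4 ballots, Option II on 7. Option II wins 7–4.
Plan D vs Measure 1: Plan D preferred on 4 ballots; Measure 1 wins 7–4.
Plan D vs Option III: 4+4 = 8 for Plan D, 3 for Option III — Plan D by 8–3.
Option II vs Measure 1: Option II preferred on 0 ballots; Measure 1 wins 11–0.
Option II vs Option III: Option II is ranked higher on 4 ballots, Option III on 7. Option III wins 7–4.
Measure 1 vs Option III: 4 to 7, Option III.
No option is unbeaten: Plan A loses to Measure 1; Plan D loses to Plan A; Option II loses to Plan A; Measure 1 loses to Option III; Option III loses to Plan A. In particular Plan A → Option III → Measure 1 → Plan A is a majority cycle — no Condorcet winner exists.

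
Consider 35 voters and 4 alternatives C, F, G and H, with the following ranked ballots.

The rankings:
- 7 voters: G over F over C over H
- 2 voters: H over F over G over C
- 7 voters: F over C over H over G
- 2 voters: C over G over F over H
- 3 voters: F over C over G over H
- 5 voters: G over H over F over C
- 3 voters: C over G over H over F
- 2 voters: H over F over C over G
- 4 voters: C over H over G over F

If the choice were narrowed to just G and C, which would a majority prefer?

Ballots ranking G above C: 7 + 2 + 5 = 14.
Ballots ranking C above G: 35 − 14 = 21.
C wins the head-to-head 21–14.

C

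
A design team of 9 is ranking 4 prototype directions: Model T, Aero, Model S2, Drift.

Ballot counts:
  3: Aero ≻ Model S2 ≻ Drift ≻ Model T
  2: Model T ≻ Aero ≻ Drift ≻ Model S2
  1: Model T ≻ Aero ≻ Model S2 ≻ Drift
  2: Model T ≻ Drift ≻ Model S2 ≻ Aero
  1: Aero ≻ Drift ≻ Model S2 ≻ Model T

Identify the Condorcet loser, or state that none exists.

Model S2

Pairwise majorities:
Model T vs Aero: 2+1+2 = 5 for Model T, 4 for Aero — Model T by 5–4.
Model T–Model S2: Model T 5–4.
Model T vs Drift: Model T is ranked higher on 2+1+2 = 5 ballots, Drift on 4. Model T wins 5–4.
Aero vs Model S2: 3+2+1+1 = 7 for Aero, 2 for Model S2 — Aero by 7–2.
Aero vs Drift: Aero, 7–2.
Model S2 vs Drift: Drift, 5–4.
Model S2 loses to every other design — it is the Condorcet loser.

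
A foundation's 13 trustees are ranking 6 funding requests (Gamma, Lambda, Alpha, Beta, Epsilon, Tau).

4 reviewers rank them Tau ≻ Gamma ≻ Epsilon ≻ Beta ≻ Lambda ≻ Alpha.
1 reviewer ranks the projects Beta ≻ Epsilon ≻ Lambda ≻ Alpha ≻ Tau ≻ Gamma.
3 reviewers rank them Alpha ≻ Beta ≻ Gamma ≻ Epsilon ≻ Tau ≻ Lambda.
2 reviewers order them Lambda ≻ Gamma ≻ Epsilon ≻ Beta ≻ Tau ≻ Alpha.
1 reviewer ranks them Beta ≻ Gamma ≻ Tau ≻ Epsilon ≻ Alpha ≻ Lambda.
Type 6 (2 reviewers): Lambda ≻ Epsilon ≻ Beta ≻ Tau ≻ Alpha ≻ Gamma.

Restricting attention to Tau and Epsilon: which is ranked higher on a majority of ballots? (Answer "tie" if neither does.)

Ballots ranking Tau above Epsilon: 4 + 1 = 5.
Ballots ranking Epsilon above Tau: 13 − 5 = 8.
Epsilon wins the head-to-head 8–5.

Epsilon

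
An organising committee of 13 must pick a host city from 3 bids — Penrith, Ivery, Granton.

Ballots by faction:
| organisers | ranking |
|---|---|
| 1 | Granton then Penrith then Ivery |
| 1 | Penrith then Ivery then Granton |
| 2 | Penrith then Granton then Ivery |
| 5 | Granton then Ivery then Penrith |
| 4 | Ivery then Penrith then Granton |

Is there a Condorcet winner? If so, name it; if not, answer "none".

none

Pairwise majorities:
Penrith vs Ivery: Penrith preferred on 1+1+2 = 4 ballots; Ivery wins 9–4.
Penrith vs Granton: Penrith is ranked higher on 1+2+4 = 7 ballots, Granton on 6. Penrith wins 7–6.
Ivery vs Granton: 1+4 = 5 for Ivery, 8 for Granton — Granton by 8–5.
Every city loses at least once (Penrith loses to Ivery; Ivery loses to Granton; Granton loses to Penrith). The majority relation contains the cycle Penrith → Granton → Ivery → Penrith, so there is no Condorcet winner.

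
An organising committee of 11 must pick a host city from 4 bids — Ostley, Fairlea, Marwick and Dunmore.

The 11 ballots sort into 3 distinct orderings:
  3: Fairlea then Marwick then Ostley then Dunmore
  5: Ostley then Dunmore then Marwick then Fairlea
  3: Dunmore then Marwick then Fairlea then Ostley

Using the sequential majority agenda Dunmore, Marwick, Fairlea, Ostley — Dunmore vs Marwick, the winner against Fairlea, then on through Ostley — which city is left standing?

Round 1: Dunmore vs Marwick — 8–3, Dunmore advances.
Round 2: Dunmore vs Fairlea — 8–3, Dunmore advances.
Round 3: Dunmore vs Ostley — 3–8, Ostley advances.
Ostley survives the agenda.

Ostley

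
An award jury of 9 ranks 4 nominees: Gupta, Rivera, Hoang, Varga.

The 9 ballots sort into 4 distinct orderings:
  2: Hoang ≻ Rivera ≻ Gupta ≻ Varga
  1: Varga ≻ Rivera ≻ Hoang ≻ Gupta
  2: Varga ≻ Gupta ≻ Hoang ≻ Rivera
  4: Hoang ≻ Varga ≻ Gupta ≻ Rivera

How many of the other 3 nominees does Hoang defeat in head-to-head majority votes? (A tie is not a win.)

3

Hoang against each rival (9 jurors):
Hoang vs Gupta: Hoang, 7–2.
Hoang vs Rivera: Hoang wins 8–1.
Hoang–Varga: Hoang 6–3.
Hoang beats Gupta, Rivera, Varga — 3 pairwise wins.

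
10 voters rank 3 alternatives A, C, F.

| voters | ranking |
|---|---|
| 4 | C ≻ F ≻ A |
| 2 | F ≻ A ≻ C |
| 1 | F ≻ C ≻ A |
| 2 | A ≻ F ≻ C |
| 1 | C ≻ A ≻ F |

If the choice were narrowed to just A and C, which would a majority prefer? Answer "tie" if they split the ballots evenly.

C

Ballots ranking A above C: 2 + 2 = 4.
Ballots ranking C above A: 10 − 4 = 6.
C wins the head-to-head 6–4.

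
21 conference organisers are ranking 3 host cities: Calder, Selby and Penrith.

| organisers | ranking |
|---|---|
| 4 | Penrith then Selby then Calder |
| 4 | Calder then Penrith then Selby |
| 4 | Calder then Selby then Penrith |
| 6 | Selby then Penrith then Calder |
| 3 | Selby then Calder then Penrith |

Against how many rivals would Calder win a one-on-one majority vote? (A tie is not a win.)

1

Calder against each rival (21 organisers):
Calder vs Selby: 4+4 = 8 for Calder, 13 for Selby — Selby by 13–8.
Calder–Penrith: Calder 11–10.
Calder beats Penrith; loses to Selby — 1 pairwise win.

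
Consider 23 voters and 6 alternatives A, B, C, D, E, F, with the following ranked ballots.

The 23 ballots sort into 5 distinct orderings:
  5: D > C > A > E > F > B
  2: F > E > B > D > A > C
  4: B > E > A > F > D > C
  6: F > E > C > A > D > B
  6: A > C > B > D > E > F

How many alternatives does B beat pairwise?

1

B against each rival (23 voters):
B vs A: 2+4 = 6 for B, 17 for A — A by 17–6.
B vs C: 2+4 = 6 for B, 17 for C — C by 17–6.
B vs D: 12 to 11, B.
B vs E: 10 to 13, E.
B vs F: F, 13–10.
B beats D; loses to A, C, E, F — 1 pairwise win.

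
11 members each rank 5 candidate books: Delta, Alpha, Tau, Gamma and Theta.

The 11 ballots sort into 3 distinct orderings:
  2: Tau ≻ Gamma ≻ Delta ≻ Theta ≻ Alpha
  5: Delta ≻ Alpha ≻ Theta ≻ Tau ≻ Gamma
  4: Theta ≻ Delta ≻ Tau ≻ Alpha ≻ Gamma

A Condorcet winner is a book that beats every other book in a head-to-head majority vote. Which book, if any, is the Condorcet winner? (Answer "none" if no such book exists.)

Delta

Head-to-head results (11 members):
Delta vs Alpha: Delta wins 11–0.
Delta vs Tau: Delta wins 9–2.
Delta vs Gamma: Delta, 9–2.
Delta–Theta: Delta 7–4.
Alpha vs Tau: Tau, 6–5.
Alpha vs Gamma: Alpha wins 9–2.
Alpha–Theta: Theta 6–5.
Tau vs Gamma: Tau, 11–0.
Tau vs Theta: Theta wins 9–2.
Gamma–Theta: Theta 9–2.
Delta wins every pairwise contest, so Delta is the Condorcet winner.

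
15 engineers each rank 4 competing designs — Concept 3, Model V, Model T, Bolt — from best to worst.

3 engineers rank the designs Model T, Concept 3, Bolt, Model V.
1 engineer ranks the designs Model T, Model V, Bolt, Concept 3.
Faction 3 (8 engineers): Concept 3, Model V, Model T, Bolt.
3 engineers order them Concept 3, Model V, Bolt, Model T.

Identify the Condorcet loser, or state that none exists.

Bolt

Pairwise majorities:
Concept 3–Model V: Concept 3 14–1.
Concept 3 vs Model T: Concept 3 is ranked higher on 8+3 = 11 ballots, Model T on 4. Concept 3 wins 11–4.
Concept 3–Bolt: Concept 3 14–1.
Model V–Model T: Model V 11–4.
Model V vs Bolt: 12 to 3, Model V.
Model T vs Bolt: Model T is ranked higher on 3+1+8 = 12 ballots, Bolt on 3. Model T wins 12–3.
Only Bolt has no wins; Bolt is the Condorcet loser.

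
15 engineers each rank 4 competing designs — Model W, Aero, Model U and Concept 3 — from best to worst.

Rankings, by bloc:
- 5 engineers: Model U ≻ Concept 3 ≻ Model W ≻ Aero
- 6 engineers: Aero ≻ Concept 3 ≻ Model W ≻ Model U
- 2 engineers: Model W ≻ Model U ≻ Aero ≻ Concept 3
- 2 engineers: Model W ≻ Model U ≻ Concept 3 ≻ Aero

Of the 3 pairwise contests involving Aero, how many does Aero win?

1

Aero against each rival (15 engineers):
Aero vs Model W: Model W wins 9–6.
Aero–Model U: Model U 9–6.
Aero vs Concept 3: 8 to 7, Aero.
Aero beats Concept 3; loses to Model W, Model U — 1 pairwise win.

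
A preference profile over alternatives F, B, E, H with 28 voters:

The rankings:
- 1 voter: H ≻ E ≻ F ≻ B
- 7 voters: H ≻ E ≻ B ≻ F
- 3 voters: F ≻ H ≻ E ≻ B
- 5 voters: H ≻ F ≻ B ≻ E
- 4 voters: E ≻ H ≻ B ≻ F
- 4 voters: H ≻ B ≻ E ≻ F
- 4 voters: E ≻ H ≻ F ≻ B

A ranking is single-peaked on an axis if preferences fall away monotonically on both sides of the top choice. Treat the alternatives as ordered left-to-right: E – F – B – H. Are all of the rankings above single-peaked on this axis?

no

Axis positions: E=1, F=2, B=3, H=4.
Faction 1: ranking walks positions 4-1-2-3; E is ranked above B even though B lies between E and the peak H on the axis — preferences dip and rise again. Not single-peaked.
Faction 2: ranking walks positions 4-1-3-2; E is ranked above B even though B lies between E and the peak H on the axis — preferences dip and rise again. Not single-peaked.
Faction 3: ranking walks positions 2-4-1-3; H is ranked above B even though B lies between H and the peak F on the axis — preferences dip and rise again. Not single-peaked.
Faction 4: ranking walks positions 4-2-3-1; F is ranked above B even though B lies between F and the peak H on the axis — preferences dip and rise again. Not single-peaked.
Faction 5: ranking walks positions 1-4-3-2; H is ranked above F even though F lies between H and the peak E on the axis — preferences dip and rise again. Not single-peaked.
Faction 6: ranking walks positions 4-3-1-2; E is ranked above F even though F lies between E and the peak H on the axis — preferences dip and rise again. Not single-peaked.
Faction 7: ranking walks positions 1-4-2-3; H is ranked above F even though F lies between H and the peak E on the axis — preferences dip and rise again. Not single-peaked.
Faction 1 violates single-peakedness, so the profile is not single-peaked on this axis.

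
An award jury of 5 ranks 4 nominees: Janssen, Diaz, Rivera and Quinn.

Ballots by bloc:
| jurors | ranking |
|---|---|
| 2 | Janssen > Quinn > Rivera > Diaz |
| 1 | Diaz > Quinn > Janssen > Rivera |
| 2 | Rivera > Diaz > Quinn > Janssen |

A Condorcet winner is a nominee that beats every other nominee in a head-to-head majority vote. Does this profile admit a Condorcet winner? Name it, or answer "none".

none

Pairwise majorities:
Janssen vs Diaz: Janssen preferred on 2 ballots; Diaz wins 3–2.
Janssen vs Rivera: Janssen is ranked higher on 2+1 = 3 ballots, Rivera on 2. Janssen wins 3–2.
Janssen vs Quinn: Janssen preferred on 2 ballots; Quinn wins 3–2.
Diaz vs Rivera: 1 for Diaz, 4 for Rivera — Rivera by 4–1.
Diaz vs Quinn: 1+2 = 3 for Diaz, 2 for Quinn — Diaz by 3–2.
Rivera vs Quinn: 2 for Rivera, 3 for Quinn — Quinn by 3–2.
No nominee is unbeaten: Janssen loses to Diaz; Diaz loses to Rivera; Rivera loses to Janssen; Quinn loses to Diaz. In particular Janssen beats Rivera beats Diaz beats Janssen is a majority cycle — no Condorcet winner exists.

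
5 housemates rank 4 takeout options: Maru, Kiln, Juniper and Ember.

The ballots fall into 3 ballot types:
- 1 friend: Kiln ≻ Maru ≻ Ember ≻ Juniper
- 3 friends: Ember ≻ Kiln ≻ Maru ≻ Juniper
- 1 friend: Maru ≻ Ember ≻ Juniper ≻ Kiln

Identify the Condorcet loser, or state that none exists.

Juniper

Pairwise majorities:
Maru vs Kiln: Kiln, 4–1.
Maru vs Juniper: Maru wins 5–0.
Maru vs Ember: Maru preferred on 1+1 = 2 ballots; Ember wins 3–2.
Kiln vs Juniper: 1+3 = 4 for Kiln, 1 for Juniper — Kiln by 4–1.
Kiln vs Ember: Kiln preferred on 1 ballot; Ember wins 4–1.
Juniper vs Ember: Ember wins 5–0.
Only Juniper has no wins; Juniper is the Condorcet loser.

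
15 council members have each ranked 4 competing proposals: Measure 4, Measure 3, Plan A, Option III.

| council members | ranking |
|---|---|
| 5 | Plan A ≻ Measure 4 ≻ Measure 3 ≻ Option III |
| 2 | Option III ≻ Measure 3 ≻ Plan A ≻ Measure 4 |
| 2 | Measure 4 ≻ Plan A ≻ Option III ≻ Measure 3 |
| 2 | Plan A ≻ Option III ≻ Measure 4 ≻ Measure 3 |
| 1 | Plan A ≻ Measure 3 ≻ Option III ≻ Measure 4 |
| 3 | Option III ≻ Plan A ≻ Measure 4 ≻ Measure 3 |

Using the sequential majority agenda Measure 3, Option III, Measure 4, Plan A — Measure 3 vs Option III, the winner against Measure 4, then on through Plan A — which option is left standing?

Plan A

Round 1: Measure 3 vs Option III — 6–9, Option III advances.
Round 2: Option III vs Measure 4 — 8–7, Option III advances.
Round 3: Option III vs Plan A — 5–10, Plan A advances.
Plan A survives the agenda.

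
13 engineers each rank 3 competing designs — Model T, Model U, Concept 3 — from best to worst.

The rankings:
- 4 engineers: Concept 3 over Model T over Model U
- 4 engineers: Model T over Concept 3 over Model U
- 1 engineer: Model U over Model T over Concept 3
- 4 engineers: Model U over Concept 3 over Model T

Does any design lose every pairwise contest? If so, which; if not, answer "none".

Model U

Head-to-head results (13 engineers):
Model T vs Model U: Model T, 8–5.
Model T vs Concept 3: Concept 3 wins 8–5.
Model U vs Concept 3: Model U is ranked higher on 1+4 = 5 ballots, Concept 3 on 8. Concept 3 wins 8–5.
Model U loses to every other design — it is the Condorcet loser.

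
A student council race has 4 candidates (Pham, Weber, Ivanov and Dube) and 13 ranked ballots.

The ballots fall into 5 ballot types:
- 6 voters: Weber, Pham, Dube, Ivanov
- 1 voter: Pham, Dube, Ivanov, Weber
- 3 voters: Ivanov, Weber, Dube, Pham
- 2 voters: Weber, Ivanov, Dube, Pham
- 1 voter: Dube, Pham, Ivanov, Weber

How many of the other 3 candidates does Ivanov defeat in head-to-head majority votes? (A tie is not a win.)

0

Ivanov against each rival (13 voters):
Ivanov vs Pham: 3+2 = 5 for Ivanov, 8 for Pham — Pham by 8–5.
Ivanov–Weber: Weber 8–5.
Ivanov–Dube: Dube 8–5.
Ivanov beats no one; loses to Pham, Weber, Dube — 0 pairwise wins.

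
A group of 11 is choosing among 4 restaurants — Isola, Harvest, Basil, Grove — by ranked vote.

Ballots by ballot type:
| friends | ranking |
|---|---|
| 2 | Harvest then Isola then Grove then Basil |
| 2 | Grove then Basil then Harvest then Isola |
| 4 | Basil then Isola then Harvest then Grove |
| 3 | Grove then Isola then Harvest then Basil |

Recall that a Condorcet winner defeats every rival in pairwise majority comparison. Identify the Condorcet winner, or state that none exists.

Head-to-head results (11 friends):
Isola vs Harvest: Isola, 7–4.
Isola vs Basil: Basil, 6–5.
Isola vs Grove: Isola wins 6–5.
Harvest vs Basil: Basil wins 6–5.
Harvest–Grove: Harvest 6–5.
Basil vs Grove: Grove wins 7–4.
Every restaurant loses at least once (Isola loses to Basil; Harvest loses to Isola; Basil loses to Grove; Grove loses to Isola). The majority relation contains the cycle Isola > Grove > Basil > Isola, so there is no Condorcet winner.

none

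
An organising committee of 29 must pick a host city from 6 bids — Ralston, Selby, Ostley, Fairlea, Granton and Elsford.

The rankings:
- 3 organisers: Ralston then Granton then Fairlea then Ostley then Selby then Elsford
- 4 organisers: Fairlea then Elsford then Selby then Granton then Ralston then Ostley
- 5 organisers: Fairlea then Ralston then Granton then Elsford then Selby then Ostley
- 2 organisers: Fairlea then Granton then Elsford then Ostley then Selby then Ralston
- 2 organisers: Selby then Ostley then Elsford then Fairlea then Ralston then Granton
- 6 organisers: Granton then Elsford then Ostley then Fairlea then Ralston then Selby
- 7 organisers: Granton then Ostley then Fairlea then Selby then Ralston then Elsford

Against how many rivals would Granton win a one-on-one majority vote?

Granton against each rival (29 organisers):
Granton vs Ralston: Granton, 19–10.
Granton vs Selby: Granton preferred on 3+5+2+6+7 = 23 ballots; Granton wins 23–6.
Granton vs Ostley: Granton wins 27–2.
Granton vs Fairlea: 3+6+7 = 16 for Granton, 13 for Fairlea — Granton by 16–13.
Granton vs Elsford: 23 to 6, Granton.
Granton beats Ralston, Selby, Ostley, Fairlea, Elsford — 5 pairwise wins.

5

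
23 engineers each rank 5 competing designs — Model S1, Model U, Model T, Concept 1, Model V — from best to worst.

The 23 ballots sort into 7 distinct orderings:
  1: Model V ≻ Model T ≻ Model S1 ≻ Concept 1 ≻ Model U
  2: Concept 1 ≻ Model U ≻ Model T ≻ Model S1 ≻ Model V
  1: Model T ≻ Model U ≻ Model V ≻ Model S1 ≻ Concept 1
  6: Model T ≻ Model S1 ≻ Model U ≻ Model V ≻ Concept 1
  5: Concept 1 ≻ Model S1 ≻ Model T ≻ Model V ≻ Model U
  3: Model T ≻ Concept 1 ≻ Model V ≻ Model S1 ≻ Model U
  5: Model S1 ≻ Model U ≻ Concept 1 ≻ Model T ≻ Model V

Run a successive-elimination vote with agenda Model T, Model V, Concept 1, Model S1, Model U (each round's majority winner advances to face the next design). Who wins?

Round 1: Model T vs Model V — 22–1, Model T advances.
Round 2: Model T vs Concept 1 — 11–12, Concept 1 advances.
Round 3: Concept 1 vs Model S1 — 10–13, Model S1 advances.
Round 4: Model S1 vs Model U — 20–3, Model S1 advances.
Model S1 survives the agenda.

Model S1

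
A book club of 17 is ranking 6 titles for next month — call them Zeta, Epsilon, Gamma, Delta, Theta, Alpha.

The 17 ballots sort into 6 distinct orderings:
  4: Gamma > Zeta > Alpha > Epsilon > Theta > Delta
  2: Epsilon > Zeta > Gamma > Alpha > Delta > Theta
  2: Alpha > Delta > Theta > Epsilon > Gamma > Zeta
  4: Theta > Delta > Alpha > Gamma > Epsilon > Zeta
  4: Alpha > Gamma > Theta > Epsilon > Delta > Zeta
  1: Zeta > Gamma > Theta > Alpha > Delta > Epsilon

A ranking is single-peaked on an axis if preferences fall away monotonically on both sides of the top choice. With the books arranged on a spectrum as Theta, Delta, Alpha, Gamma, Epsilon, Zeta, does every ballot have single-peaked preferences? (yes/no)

no

Axis positions: Theta=1, Delta=2, Alpha=3, Gamma=4, Epsilon=5, Zeta=6.
Faction 1: ranking walks positions 4-6-3-5-1-2; Zeta is ranked above Epsilon even though Epsilon lies between Zeta and the peak Gamma on the axis — preferences dip and rise again. Not single-peaked.
Faction 2 (peak Epsilon at position 5): ranking walks positions 5-6-4-3-2-1, expanding outward from the peak — single-peaked.
Faction 3: ranking walks positions 3-2-1-5-4-6; Epsilon is ranked above Gamma even though Gamma lies between Epsilon and the peak Alpha on the axis — preferences dip and rise again. Not single-peaked.
Faction 4 (peak Theta at position 1): ranking walks positions 1-2-3-4-5-6, expanding outward from the peak — single-peaked.
Faction 5: ranking walks positions 3-4-1-5-2-6; Theta is ranked above Delta even though Delta lies between Theta and the peak Alpha on the axis — preferences dip and rise again. Not single-peaked.
Faction 6: ranking walks positions 6-4-1-3-2-5; Gamma is ranked above Epsilon even though Epsilon lies between Gamma and the peak Zeta on the axis — preferences dip and rise again. Not single-peaked.
Faction 1 violates single-peakedness, so the profile is not single-peaked on this axis.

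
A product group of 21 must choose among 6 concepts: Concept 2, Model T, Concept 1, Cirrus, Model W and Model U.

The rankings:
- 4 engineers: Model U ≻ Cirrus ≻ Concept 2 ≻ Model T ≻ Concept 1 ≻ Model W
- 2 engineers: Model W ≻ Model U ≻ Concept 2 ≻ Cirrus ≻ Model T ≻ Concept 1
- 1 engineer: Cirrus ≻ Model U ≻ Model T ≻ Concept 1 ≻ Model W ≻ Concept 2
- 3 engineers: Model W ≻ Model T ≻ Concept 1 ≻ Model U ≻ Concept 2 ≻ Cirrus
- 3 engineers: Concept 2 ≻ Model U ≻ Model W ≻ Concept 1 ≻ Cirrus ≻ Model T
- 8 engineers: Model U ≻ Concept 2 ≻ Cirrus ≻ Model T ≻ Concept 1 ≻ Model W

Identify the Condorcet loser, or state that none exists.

Pairwise majorities:
Concept 2–Model T: Concept 2 17–4.
Concept 2 vs Concept 1: Concept 2, 17–4.
Concept 2 vs Cirrus: 16 to 5, Concept 2.
Concept 2–Model W: Concept 2 15–6.
Concept 2–Model U: Model U 18–3.
Model T vs Concept 1: Model T is ranked higher on 4+2+1+3+8 = 18 ballots, Concept 1 on 3. Model T wins 18–3.
Model T vs Cirrus: Model T is ranked higher on 3 ballots, Cirrus on 18. Cirrus wins 18–3.
Model T vs Model W: Model T wins 13–8.
Model T vs Model U: Model U wins 18–3.
Concept 1 vs Cirrus: Concept 1 is ranked higher on 3+3 = 6 ballots, Cirrus on 15. Cirrus wins 15–6.
Concept 1 vs Model W: 4+1+8 = 13 for Concept 1, 8 for Model W — Concept 1 by 13–8.
Concept 1 vs Model U: Model U, 18–3.
Cirrus vs Model W: 13 to 8, Cirrus.
Cirrus vs Model U: Model U, 20–1.
Model W vs Model U: Model W preferred on 2+3 = 5 ballots; Model U wins 16–5.
Model W loses to every other design — it is the Condorcet loser.

Model W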